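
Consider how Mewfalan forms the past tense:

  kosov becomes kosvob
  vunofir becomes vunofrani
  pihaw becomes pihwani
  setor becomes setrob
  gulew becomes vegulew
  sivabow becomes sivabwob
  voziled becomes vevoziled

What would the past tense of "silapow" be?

gulew and sivabow both end in -w yet inflect differently (vegulew, sivabwob), so the final letter is not what conditions the rule; the last vowel is.
"silapow" has last vowel 'o'. The stems whose last vowel is 'o' (setor → setrob, kosov → kosvob, sivabow → sivabwob) delete the last vowel and add -ob.
So silapow → silapwob.

silapwob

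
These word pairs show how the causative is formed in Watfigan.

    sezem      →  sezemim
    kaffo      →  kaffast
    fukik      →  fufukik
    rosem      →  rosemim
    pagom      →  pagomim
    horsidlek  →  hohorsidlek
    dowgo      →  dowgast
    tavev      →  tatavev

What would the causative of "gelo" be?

gelast

"gelo" ends in -o. The stems ending in -o (dowgo → dowgast, kaffo → kaffast) drop the final letter and add -ast.
So gelo → gelast.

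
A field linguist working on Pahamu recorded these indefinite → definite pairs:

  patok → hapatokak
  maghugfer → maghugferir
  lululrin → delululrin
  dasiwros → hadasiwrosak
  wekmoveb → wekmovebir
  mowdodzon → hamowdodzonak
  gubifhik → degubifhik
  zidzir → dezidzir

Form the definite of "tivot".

hativotak

"tivot" has last vowel 'o'. The stems whose last vowel is 'o' (dasiwros → hadasiwrosak, mowdodzon → hamowdodzonak, patok → hapatokak) add ha- … -ak around the stem.
So tivot → hativotak.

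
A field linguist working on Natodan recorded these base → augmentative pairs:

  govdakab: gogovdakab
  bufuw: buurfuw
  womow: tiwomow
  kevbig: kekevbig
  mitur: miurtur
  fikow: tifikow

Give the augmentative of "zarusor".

tizarusor

"zarusor" has last vowel 'o'. The stems whose last vowel is 'o' (womow → tiwomow, fikow → tifikow) add the prefix ti-.
So zarusor → tizarusor.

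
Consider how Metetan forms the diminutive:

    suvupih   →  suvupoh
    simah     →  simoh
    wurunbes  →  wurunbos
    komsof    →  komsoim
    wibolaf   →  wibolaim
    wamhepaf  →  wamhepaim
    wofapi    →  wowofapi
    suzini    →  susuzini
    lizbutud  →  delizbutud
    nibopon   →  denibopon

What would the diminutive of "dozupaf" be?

dozupaim

"dozupaf" ends in -f. The stems ending in -f (komsof → komsoim, wibolaf → wibolaim, wamhepaf → wamhepaim) drop the final letter and add -im.
The other patterns: stems ending in -h or -s change the last vowel to 'o'; stems ending in -i repeat the first consonant+vowel as a prefix; stems ending in -d or -n add the prefix de-.
So dozupaf → dozupaim.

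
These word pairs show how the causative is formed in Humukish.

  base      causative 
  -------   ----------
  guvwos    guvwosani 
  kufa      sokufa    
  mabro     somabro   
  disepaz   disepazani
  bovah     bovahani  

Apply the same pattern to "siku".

sosiku

"siku" ends in a vowel. The stems ending in a vowel (mabro → somabro, kufa → sokufa) add the prefix so-.
The other pattern: stems ending in a consonant add -ani.
So siku → sosiku.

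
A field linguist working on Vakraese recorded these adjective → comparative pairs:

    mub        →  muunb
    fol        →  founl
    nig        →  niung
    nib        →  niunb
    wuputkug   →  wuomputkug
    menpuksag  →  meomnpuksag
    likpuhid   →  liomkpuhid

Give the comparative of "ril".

riunl

nig and wuputkug both end in -g yet inflect differently (niung, wuomputkug), so the final letter is not what conditions the rule; the number of vowels is.
"ril" has 1 vowel. The stems with 1 vowel (mub → muunb, fol → founl, nig → niung) insert -un- after the first vowel.
The other pattern: stems with 3 vowels insert -om- after the first vowel.
So ril → riunl.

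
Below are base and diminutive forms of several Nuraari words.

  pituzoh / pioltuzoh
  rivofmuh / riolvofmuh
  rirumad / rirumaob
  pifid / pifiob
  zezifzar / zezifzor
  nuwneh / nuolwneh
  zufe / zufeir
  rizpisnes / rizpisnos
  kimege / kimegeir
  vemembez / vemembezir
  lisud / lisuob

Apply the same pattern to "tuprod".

nuwneh and vemembez both have last vowel 'e' yet inflect differently (nuolwneh, vemembezir), so the last vowel is not what conditions the rule; the final letter is.
"tuprod" ends in -d. The stems ending in -d (pifid → pifiob, rirumad → rirumaob, lisud → lisuob) drop the final letter and add -ob.
So tuprod → tuproob.

tuproob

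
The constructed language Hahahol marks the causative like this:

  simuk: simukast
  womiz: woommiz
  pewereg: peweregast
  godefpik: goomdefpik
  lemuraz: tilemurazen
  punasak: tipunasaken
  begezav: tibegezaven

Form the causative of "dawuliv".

"dawuliv" has last vowel 'i'. The stems whose last vowel is 'i' (womiz → woommiz, godefpik → goomdefpik) insert -om- after the first vowel.
The other patterns: stems whose last vowel is 'a' add ti- … -en around the stem; stems whose last vowel is 'e' or 'u' add -ast.
So dawuliv → daomwuliv.

daomwuliv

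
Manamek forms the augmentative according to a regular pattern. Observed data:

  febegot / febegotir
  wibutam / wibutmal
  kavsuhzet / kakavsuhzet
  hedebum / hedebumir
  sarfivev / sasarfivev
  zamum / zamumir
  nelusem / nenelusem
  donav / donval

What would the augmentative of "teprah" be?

donav and sarfivev both end in -v yet inflect differently (donval, sasarfivev), so the final letter is not what conditions the rule; the last vowel is.
"teprah" has last vowel 'a'. The stems whose last vowel is 'a' (wibutam → wibutmal, donav → donval) delete the last vowel and add -al.
So teprah → teprhal.

teprhal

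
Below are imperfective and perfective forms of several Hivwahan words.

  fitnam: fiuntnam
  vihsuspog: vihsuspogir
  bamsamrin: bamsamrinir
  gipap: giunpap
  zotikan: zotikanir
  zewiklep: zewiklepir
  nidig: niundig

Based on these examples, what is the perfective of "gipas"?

giunpas

zewiklep and gipap both end in -p yet inflect differently (zewiklepir, giunpap), so the final letter is not what conditions the rule; the number of vowels is.
"gipas" has 2 vowels. The stems with 2 vowels (gipap → giunpap, fitnam → fiuntnam, nidig → niundig) insert -un- after the first vowel.
So gipas → giunpas.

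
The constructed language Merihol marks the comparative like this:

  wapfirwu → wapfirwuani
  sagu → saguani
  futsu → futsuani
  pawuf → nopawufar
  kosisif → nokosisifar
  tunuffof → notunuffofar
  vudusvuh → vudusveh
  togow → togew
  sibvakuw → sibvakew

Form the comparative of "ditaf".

noditafar

wapfirwu and pawuf both have last vowel 'u' yet inflect differently (wapfirwuani, nopawufar), so the last vowel is not what conditions the rule; the final letter is.
"ditaf" ends in -f. The stems ending in -f (pawuf → nopawufar, kosisif → nokosisifar, tunuffof → notunuffofar) add no- … -ar around the stem.
The other patterns: stems ending in -u add -ani; stems ending in -h or -w change the last vowel to 'e'.
So ditaf → noditafar.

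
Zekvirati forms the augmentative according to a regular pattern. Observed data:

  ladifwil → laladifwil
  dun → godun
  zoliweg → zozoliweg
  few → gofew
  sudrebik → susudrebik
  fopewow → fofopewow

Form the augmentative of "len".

golen

fopewow and few both end in -w yet inflect differently (fofopewow, gofew), so the final letter is not what conditions the rule; the number of vowels is.
"len" has 1 vowel. The stems with 1 vowel (dun → godun, few → gofew) add the prefix go-.
The other pattern: stems with 3 vowels repeat the first consonant+vowel as a prefix.
So len → golen.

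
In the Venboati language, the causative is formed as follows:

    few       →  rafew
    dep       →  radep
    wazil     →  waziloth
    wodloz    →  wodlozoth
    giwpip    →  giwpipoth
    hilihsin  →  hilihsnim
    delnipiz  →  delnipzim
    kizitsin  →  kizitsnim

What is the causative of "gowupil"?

dep and giwpip both end in -p yet inflect differently (radep, giwpipoth), so the final letter is not what conditions the rule; the number of vowels is.
"gowupil" has 3 vowels. The stems with 3 vowels (hilihsin → hilihsnim, delnipiz → delnipzim, kizitsin → kizitsnim) delete the last vowel and add -im.
So gowupil → gowuplim.

gowuplim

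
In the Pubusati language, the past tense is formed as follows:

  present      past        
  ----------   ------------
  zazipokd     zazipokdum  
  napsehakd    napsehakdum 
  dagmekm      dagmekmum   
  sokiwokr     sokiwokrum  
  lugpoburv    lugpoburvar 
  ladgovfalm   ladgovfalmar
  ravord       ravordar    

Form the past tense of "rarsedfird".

rarsedfirdar

dagmekm and ladgovfalm both end in -m yet inflect differently (dagmekmum, ladgovfalmar), so the final letter is not what conditions the rule; the second-to-last letter is.
"rarsedfird" has second-to-last letter 'r'. The stems whose second-to-last letter is 'r' (lugpoburv → lugpoburvar, ravord → ravordar) add -ar.
The other pattern: stems whose second-to-last letter is 'k' add -um.
So rarsedfird → rarsedfirdar.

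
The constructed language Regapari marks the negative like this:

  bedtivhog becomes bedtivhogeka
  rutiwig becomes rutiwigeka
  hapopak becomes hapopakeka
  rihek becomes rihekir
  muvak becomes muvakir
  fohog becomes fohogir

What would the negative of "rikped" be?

rikpedir

hapopak and rihek both end in -k yet inflect differently (hapopakeka, rihekir), so the final letter is not what conditions the rule; the number of vowels is.
"rikped" has 2 vowels. The stems with 2 vowels (rihek → rihekir, muvak → muvakir, fohog → fohogir) add -ir.
The other pattern: stems with 3 vowels add -eka.
So rikped → rikpedir.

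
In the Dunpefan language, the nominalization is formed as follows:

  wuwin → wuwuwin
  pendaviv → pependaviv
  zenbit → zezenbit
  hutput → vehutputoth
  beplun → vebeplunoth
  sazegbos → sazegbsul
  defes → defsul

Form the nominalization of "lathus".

"lathus" has last vowel 'u'. The stems whose last vowel is 'u' (hutput → vehutputoth, beplun → vebeplunoth) add ve- … -oth around the stem.
The other patterns: stems whose last vowel is 'i' repeat the first consonant+vowel as a prefix; stems whose last vowel is 'e' or 'o' delete the last vowel and add -ul.
So lathus → velathusoth.

velathusoth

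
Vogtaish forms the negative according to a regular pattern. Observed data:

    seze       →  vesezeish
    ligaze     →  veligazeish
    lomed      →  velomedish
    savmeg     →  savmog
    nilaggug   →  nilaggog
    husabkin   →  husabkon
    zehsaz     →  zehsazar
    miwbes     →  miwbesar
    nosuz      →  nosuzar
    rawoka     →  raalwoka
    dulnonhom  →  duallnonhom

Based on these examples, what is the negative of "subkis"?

seze and savmeg both have last vowel 'e' yet inflect differently (vesezeish, savmog), so the last vowel is not what conditions the rule; the final letter is.
"subkis" ends in -s. The one such stem in the data (miwbes → miwbesar) adds -ar, so the same rule applies.
The other patterns: stems ending in -d or -e add ve- … -ish around the stem; stems ending in -g or -n change the last vowel to 'o'; stems ending in -a or -m insert -al- after the first vowel.
So subkis → subkisar.

subkisar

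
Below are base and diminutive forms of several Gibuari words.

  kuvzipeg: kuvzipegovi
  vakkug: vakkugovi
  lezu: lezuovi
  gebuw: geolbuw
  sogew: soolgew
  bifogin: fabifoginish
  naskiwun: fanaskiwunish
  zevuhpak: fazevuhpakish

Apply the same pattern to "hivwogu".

vakkug and gebuw both have last vowel 'u' yet inflect differently (vakkugovi, geolbuw), so the last vowel is not what conditions the rule; the final letter is.
"hivwogu" ends in -u. The one such stem in the data (lezu → lezuovi) adds -ovi, so the same rule applies.
The other patterns: stems ending in -w insert -ol- after the first vowel; stems ending in -k or -n add fa- … -ish around the stem.
So hivwogu → hivwoguovi.

hivwoguovi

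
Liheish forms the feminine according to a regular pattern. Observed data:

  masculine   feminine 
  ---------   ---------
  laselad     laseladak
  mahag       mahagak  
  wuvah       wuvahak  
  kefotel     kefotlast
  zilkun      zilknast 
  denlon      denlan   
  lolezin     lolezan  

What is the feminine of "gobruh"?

zilkun and denlon both end in -n yet inflect differently (zilknast, denlan), so the final letter is not what conditions the rule; the last vowel is.
"gobruh" has last vowel 'u'. The one such stem in the data (zilkun → zilknast) deletes the last vowel and adds -ast (as does kefotel), so the same rule applies.
The other patterns: stems whose last vowel is 'a' add -ak; stems whose last vowel is 'i' or 'o' change the last vowel to 'a'.
So gobruh → gobrhast.

gobrhast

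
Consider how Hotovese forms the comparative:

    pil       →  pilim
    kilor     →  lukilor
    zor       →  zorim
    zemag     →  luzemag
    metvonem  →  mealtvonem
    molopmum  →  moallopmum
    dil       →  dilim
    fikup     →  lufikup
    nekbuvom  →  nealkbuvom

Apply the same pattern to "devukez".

zor and kilor both end in -r yet inflect differently (zorim, lukilor), so the final letter is not what conditions the rule; the number of vowels is.
"devukez" has 3 vowels. The stems with 3 vowels (nekbuvom → nealkbuvom, molopmum → moallopmum, metvonem → mealtvonem) insert -al- after the first vowel.
The other patterns: stems with 1 vowel add -im; stems with 2 vowels add the prefix lu-.
So devukez → dealvukez.

dealvukez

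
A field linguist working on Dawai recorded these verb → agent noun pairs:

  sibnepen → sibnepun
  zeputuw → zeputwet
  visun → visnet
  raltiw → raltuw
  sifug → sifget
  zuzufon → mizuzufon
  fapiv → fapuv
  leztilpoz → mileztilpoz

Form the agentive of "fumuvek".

fumuvuk

zuzufon and visun both end in -n yet inflect differently (mizuzufon, visnet), so the final letter is not what conditions the rule; the last vowel is.
"fumuvek" has last vowel 'e'. The one such stem in the data (sibnepen → sibnepun) changes the last vowel to 'u' (as do fapiv, raltiw), so the same rule applies.
So fumuvek → fumuvuk.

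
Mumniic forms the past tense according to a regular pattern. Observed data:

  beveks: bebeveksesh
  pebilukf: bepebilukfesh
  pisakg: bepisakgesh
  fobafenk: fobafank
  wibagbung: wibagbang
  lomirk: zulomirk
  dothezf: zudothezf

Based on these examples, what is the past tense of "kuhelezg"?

zukuhelezg

"kuhelezg" has second-to-last letter 'z'. The one such stem in the data (dothezf → zudothezf) adds the prefix zu-, so the same rule applies.
The other patterns: stems whose second-to-last letter is 'k' add be- … -esh around the stem; stems whose second-to-last letter is 'n' change the last vowel to 'a'.
So kuhelezg → zukuhelezg.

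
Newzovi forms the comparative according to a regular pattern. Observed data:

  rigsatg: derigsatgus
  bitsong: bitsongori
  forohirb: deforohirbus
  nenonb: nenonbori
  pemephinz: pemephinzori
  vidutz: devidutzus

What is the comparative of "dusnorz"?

pemephinz and vidutz both end in -z yet inflect differently (pemephinzori, devidutzus), so the final letter is not what conditions the rule; the second-to-last letter is.
"dusnorz" has second-to-last letter 'r'. The one such stem in the data (forohirb → deforohirbus) adds de- … -us around the stem, so the same rule applies.
The other pattern: stems whose second-to-last letter is 'n' add -ori.
So dusnorz → dedusnorzus.

dedusnorzus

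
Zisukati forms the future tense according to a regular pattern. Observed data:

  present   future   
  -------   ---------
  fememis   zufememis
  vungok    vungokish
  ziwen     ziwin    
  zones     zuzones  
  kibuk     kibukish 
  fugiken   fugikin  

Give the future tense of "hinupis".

fugiken and zones both have last vowel 'e' yet inflect differently (fugikin, zuzones), so the last vowel is not what conditions the rule; the final letter is.
"hinupis" ends in -s. The stems ending in -s (zones → zuzones, fememis → zufememis) add the prefix zu-.
The other patterns: stems ending in -n change the last vowel to 'i'; stems ending in -k add -ish.
So hinupis → zuhinupis.

zuhinupis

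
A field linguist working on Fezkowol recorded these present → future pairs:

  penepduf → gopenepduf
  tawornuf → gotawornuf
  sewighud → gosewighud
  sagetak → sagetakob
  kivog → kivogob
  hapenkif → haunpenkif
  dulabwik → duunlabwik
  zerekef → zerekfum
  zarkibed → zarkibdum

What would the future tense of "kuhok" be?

"kuhok" has last vowel 'o'. The one such stem in the data (kivog → kivogob) adds -ob, so the same rule applies.
The other patterns: stems whose last vowel is 'u' add the prefix go-; stems whose last vowel is 'i' insert -un- after the first vowel; stems whose last vowel is 'e' delete the last vowel and add -um.
So kuhok → kuhokob.

kuhokob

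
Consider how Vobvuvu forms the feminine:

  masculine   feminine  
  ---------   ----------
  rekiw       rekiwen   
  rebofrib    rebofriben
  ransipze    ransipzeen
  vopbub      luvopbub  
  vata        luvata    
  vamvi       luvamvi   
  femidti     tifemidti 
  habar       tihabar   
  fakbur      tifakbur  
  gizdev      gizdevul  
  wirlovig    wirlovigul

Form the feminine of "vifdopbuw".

luvifdopbuw

"vifdopbuw" begins with v-. The stems beginning with v- (vopbub → luvopbub, vata → luvata, vamvi → luvamvi) add the prefix lu-.
So vifdopbuw → luvifdopbuw.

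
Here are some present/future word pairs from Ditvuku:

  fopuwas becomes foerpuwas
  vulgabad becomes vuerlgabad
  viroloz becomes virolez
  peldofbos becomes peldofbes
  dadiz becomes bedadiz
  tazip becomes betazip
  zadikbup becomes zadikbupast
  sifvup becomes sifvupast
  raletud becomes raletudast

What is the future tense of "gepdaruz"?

gepdaruzast

fopuwas and peldofbos both end in -s yet inflect differently (foerpuwas, peldofbes), so the final letter is not what conditions the rule; the last vowel is.
"gepdaruz" has last vowel 'u'. The stems whose last vowel is 'u' (zadikbup → zadikbupast, sifvup → sifvupast, raletud → raletudast) add -ast.
So gepdaruz → gepdaruzast.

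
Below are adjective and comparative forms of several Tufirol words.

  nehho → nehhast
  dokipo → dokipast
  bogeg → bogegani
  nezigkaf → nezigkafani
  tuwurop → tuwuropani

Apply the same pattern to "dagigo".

dagigast

nehho and tuwurop both have last vowel 'o' yet inflect differently (nehhast, tuwuropani), so the last vowel is not what conditions the rule; whether the stem ends in a vowel or a consonant is.
"dagigo" ends in a vowel. The stems ending in a vowel (nehho → nehhast, dokipo → dokipast) drop the final letter and add -ast.
So dagigo → dagigast.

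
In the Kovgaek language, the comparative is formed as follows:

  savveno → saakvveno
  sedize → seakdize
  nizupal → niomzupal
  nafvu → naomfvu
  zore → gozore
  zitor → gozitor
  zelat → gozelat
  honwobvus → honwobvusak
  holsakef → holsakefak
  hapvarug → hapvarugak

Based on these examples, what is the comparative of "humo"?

sedize and zore both end in -e yet inflect differently (seakdize, gozore), so the final letter is not what conditions the rule; the first letter is.
"humo" begins with h-. The stems beginning with h- (honwobvus → honwobvusak, holsakef → holsakefak, hapvarug → hapvarugak) add -ak.
The other patterns: stems beginning with s- insert -ak- after the first vowel; stems beginning with n- insert -om- after the first vowel; stems beginning with z- add the prefix go-.
So humo → humoak.

humoak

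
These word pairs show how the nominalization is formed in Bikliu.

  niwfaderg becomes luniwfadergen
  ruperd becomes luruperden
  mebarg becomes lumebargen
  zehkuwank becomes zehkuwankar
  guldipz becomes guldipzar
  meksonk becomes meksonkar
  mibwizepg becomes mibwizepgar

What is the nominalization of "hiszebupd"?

niwfaderg and mibwizepg both end in -g yet inflect differently (luniwfadergen, mibwizepgar), so the final letter is not what conditions the rule; the second-to-last letter is.
"hiszebupd" has second-to-last letter 'p'. The stems whose second-to-last letter is 'p' (guldipz → guldipzar, mibwizepg → mibwizepgar) add -ar.
So hiszebupd → hiszebupdar.

hiszebupdar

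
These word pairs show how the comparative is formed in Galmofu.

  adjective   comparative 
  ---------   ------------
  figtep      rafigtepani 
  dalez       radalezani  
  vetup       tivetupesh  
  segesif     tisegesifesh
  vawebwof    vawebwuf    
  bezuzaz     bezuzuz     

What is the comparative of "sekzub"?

tisekzubesh

"sekzub" has last vowel 'u'. The one such stem in the data (vetup → tivetupesh) adds ti- … -esh around the stem, so the same rule applies.
The other patterns: stems whose last vowel is 'e' add ra- … -ani around the stem; stems whose last vowel is 'a' or 'o' change the last vowel to 'u'.
So sekzub → tisekzubesh.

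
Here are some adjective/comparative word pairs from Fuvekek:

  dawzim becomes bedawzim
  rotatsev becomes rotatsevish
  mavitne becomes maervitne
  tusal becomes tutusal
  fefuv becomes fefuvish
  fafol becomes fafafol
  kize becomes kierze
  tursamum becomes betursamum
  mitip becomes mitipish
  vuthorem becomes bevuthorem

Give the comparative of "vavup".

"vavup" ends in -p. The one such stem in the data (mitip → mitipish) adds -ish, so the same rule applies.
The other patterns: stems ending in -l repeat the first consonant+vowel as a prefix; stems ending in -m add the prefix be-; stems ending in -e insert -er- after the first vowel.
So vavup → vavupish.

vavupish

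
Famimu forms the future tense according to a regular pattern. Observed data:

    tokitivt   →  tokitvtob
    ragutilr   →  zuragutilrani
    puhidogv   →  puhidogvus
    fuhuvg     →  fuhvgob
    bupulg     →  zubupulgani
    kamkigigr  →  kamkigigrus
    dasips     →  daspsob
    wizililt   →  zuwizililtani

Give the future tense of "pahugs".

pahugsus

ragutilr and kamkigigr both end in -r yet inflect differently (zuragutilrani, kamkigigrus), so the final letter is not what conditions the rule; the second-to-last letter is.
"pahugs" has second-to-last letter 'g'. The stems whose second-to-last letter is 'g' (kamkigigr → kamkigigrus, puhidogv → puhidogvus) add -us.
So pahugs → pahugsus.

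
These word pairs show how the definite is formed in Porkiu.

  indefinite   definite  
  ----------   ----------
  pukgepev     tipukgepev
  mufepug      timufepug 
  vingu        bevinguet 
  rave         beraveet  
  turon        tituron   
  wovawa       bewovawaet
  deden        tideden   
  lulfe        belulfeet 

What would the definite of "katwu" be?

vingu and mufepug both have last vowel 'u' yet inflect differently (bevinguet, timufepug), so the last vowel is not what conditions the rule; whether the stem ends in a vowel or a consonant is.
"katwu" ends in a vowel. The stems ending in a vowel (rave → beraveet, vingu → bevinguet, lulfe → belulfeet) add be- … -et around the stem.
The other pattern: stems ending in a consonant add the prefix ti-.
So katwu → bekatwuet.

bekatwuet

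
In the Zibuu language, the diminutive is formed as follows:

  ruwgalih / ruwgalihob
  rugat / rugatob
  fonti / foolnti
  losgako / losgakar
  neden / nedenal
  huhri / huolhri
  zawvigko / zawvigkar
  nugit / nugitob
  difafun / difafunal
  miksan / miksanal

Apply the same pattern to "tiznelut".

fonti and ruwgalih both have last vowel 'i' yet inflect differently (foolnti, ruwgalihob), so the last vowel is not what conditions the rule; the final letter is.
"tiznelut" ends in -t. The stems ending in -t (nugit → nugitob, rugat → rugatob) add -ob.
So tiznelut → tiznelutob.

tiznelutob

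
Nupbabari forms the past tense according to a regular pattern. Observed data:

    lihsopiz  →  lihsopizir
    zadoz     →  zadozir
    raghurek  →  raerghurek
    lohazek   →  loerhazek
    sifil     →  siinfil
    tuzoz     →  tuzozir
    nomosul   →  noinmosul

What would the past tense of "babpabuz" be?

babpabuzir

"babpabuz" ends in -z. The stems ending in -z (lihsopiz → lihsopizir, tuzoz → tuzozir, zadoz → zadozir) add -ir.
The other patterns: stems ending in -l insert -in- after the first vowel; stems ending in -k insert -er- after the first vowel.
So babpabuz → babpabuzir.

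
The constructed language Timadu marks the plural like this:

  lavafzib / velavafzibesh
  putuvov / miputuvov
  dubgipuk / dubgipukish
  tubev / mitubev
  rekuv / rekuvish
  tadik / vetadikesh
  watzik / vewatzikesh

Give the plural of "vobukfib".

"vobukfib" has last vowel 'i'. The stems whose last vowel is 'i' (lavafzib → velavafzibesh, watzik → vewatzikesh, tadik → vetadikesh) add ve- … -esh around the stem.
The other patterns: stems whose last vowel is 'u' add -ish; stems whose last vowel is 'e' or 'o' add the prefix mi-.
So vobukfib → vevobukfibesh.

vevobukfibesh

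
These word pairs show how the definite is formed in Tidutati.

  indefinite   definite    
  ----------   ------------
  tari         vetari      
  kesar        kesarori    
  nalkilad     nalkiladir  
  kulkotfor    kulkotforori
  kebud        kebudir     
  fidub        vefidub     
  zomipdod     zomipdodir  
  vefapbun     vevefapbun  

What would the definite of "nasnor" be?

"nasnor" ends in -r. The stems ending in -r (kesar → kesarori, kulkotfor → kulkotforori) add -ori.
So nasnor → nasnorori.

nasnorori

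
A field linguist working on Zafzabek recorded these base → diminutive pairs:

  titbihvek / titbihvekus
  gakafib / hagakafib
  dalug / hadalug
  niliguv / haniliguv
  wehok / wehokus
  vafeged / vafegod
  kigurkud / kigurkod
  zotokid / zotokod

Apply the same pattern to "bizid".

vafeged and titbihvek both have last vowel 'e' yet inflect differently (vafegod, titbihvekus), so the last vowel is not what conditions the rule; the final letter is.
"bizid" ends in -d. The stems ending in -d (kigurkud → kigurkod, zotokid → zotokod, vafeged → vafegod) change the last vowel to 'o'.
The other patterns: stems ending in -k add -us; stems ending in -b, -g or -v add the prefix ha-.
So bizid → bizod.

bizod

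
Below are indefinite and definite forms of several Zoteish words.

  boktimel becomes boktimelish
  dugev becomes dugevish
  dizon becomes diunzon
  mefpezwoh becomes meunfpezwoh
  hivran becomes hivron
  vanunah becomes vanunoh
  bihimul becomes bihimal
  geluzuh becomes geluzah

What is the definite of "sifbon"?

siunfbon

dizon and hivran both end in -n yet inflect differently (diunzon, hivron), so the final letter is not what conditions the rule; the last vowel is.
"sifbon" has last vowel 'o'. The stems whose last vowel is 'o' (dizon → diunzon, mefpezwoh → meunfpezwoh) insert -un- after the first vowel.
So sifbon → siunfbon.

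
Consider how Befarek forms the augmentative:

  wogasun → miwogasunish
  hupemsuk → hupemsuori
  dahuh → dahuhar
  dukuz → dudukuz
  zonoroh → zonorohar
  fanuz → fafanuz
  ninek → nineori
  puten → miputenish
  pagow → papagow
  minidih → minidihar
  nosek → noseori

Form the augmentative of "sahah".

sahahar

wogasun and dahuh both have last vowel 'u' yet inflect differently (miwogasunish, dahuhar), so the last vowel is not what conditions the rule; the final letter is.
"sahah" ends in -h. The stems ending in -h (zonoroh → zonorohar, dahuh → dahuhar, minidih → minidihar) add -ar.
The other patterns: stems ending in -n add mi- … -ish around the stem; stems ending in -k drop the final letter and add -ori; stems ending in -w or -z repeat the first consonant+vowel as a prefix.
So sahah → sahahar.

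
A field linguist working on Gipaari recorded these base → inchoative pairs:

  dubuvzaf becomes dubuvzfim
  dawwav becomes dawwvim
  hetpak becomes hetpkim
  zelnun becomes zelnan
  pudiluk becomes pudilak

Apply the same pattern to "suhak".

suhkim

hetpak and pudiluk both end in -k yet inflect differently (hetpkim, pudilak), so the final letter is not what conditions the rule; the last vowel is.
"suhak" has last vowel 'a'. The stems whose last vowel is 'a' (dubuvzaf → dubuvzfim, dawwav → dawwvim, hetpak → hetpkim) delete the last vowel and add -im.
The other pattern: stems whose last vowel is 'u' change the last vowel to 'a'.
So suhak → suhkim.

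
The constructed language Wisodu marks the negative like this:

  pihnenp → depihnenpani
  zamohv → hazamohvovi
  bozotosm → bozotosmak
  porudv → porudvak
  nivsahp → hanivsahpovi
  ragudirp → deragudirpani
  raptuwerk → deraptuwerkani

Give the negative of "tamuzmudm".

nivsahp and pihnenp both end in -p yet inflect differently (hanivsahpovi, depihnenpani), so the final letter is not what conditions the rule; the second-to-last letter is.
"tamuzmudm" has second-to-last letter 'd'. The one such stem in the data (porudv → porudvak) adds -ak, so the same rule applies.
So tamuzmudm → tamuzmudmak.

tamuzmudmak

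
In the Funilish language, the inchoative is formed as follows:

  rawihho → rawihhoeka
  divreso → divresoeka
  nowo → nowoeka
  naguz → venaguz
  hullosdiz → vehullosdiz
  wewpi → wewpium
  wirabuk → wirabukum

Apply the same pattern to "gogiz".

vegogiz

hullosdiz and wewpi both have last vowel 'i' yet inflect differently (vehullosdiz, wewpium), so the last vowel is not what conditions the rule; the final letter is.
"gogiz" ends in -z. The stems ending in -z (naguz → venaguz, hullosdiz → vehullosdiz) add the prefix ve-.
The other patterns: stems ending in -o add -eka; stems ending in -i or -k add -um.
So gogiz → vegogiz.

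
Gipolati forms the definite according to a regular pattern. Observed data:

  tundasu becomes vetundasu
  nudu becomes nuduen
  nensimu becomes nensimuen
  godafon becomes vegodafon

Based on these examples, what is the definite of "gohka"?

nensimu and tundasu both end in -u yet inflect differently (nensimuen, vetundasu), so the final letter is not what conditions the rule; the first letter is.
"gohka" begins with g-. The one such stem in the data (godafon → vegodafon) adds the prefix ve-, so the same rule applies.
The other pattern: stems beginning with n- add -en.
So gohka → vegohka.

vegohka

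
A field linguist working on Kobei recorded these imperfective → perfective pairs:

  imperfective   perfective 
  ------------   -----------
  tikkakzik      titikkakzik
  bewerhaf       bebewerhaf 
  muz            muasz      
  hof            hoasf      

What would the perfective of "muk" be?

muask

hof and bewerhaf both end in -f yet inflect differently (hoasf, bebewerhaf), so the final letter is not what conditions the rule; the number of vowels is.
"muk" has 1 vowel. The stems with 1 vowel (muz → muasz, hof → hoasf) insert -as- after the first vowel.
So muk → muask.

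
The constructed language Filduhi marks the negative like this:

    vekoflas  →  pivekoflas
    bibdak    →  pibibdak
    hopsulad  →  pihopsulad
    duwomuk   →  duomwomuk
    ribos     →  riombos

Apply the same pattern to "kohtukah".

pikohtukah

bibdak and duwomuk both end in -k yet inflect differently (pibibdak, duomwomuk), so the final letter is not what conditions the rule; the last vowel is.
"kohtukah" has last vowel 'a'. The stems whose last vowel is 'a' (vekoflas → pivekoflas, bibdak → pibibdak, hopsulad → pihopsulad) add the prefix pi-.
So kohtukah → pikohtukah.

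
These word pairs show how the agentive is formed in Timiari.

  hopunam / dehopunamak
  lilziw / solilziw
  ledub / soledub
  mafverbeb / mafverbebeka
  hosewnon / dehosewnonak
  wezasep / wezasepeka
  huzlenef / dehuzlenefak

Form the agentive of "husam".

dehusamak

ledub and mafverbeb both end in -b yet inflect differently (soledub, mafverbebeka), so the final letter is not what conditions the rule; the first letter is.
"husam" begins with h-. The stems beginning with h- (hopunam → dehopunamak, hosewnon → dehosewnonak, huzlenef → dehuzlenefak) add de- … -ak around the stem.
The other patterns: stems beginning with l- add the prefix so-; stems beginning with m- or w- add -eka.
So husam → dehusamak.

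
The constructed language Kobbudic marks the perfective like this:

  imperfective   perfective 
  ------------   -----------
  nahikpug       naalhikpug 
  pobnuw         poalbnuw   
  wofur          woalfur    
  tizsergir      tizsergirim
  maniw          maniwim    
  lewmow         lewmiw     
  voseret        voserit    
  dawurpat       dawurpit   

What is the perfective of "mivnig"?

"mivnig" has last vowel 'i'. The stems whose last vowel is 'i' (tizsergir → tizsergirim, maniw → maniwim) add -im.
The other patterns: stems whose last vowel is 'u' insert -al- after the first vowel; stems whose last vowel is 'a', 'e' or 'o' change the last vowel to 'i'.
So mivnig → mivnigim.

mivnigim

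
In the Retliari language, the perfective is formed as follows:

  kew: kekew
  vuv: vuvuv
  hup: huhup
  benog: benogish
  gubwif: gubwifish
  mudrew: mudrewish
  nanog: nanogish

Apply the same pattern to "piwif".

piwifish

kew and mudrew both end in -w yet inflect differently (kekew, mudrewish), so the final letter is not what conditions the rule; the number of vowels is.
"piwif" has 2 vowels. The stems with 2 vowels (mudrew → mudrewish, benog → benogish, gubwif → gubwifish) add -ish.
The other pattern: stems with 1 vowel repeat the first consonant+vowel as a prefix.
So piwif → piwifish.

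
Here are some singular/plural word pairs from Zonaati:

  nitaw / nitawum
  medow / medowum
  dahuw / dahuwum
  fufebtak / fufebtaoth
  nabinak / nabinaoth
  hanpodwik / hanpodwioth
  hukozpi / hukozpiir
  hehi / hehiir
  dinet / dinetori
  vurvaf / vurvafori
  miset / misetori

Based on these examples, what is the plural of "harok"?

harooth

nitaw and fufebtak both have last vowel 'a' yet inflect differently (nitawum, fufebtaoth), so the last vowel is not what conditions the rule; the final letter is.
"harok" ends in -k. The stems ending in -k (fufebtak → fufebtaoth, nabinak → nabinaoth, hanpodwik → hanpodwioth) drop the final letter and add -oth.
So harok → harooth.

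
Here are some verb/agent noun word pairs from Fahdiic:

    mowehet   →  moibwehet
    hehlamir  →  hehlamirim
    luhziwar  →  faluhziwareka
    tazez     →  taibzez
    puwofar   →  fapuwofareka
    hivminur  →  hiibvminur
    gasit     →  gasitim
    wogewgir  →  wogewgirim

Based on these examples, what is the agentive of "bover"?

"bover" has last vowel 'e'. The stems whose last vowel is 'e' (mowehet → moibwehet, tazez → taibzez) insert -ib- after the first vowel.
The other patterns: stems whose last vowel is 'i' add -im; stems whose last vowel is 'a' add fa- … -eka around the stem.
So bover → boibver.

boibver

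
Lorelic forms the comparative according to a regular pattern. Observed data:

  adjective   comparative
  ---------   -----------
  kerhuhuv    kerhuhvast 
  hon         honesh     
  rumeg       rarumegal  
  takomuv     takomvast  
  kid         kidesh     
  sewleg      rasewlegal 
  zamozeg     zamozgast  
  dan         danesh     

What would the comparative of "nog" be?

"nog" has 1 vowel. The stems with 1 vowel (kid → kidesh, dan → danesh, hon → honesh) add -esh.
The other patterns: stems with 2 vowels add ra- … -al around the stem; stems with 3 vowels delete the last vowel and add -ast.
So nog → nogesh.

nogesh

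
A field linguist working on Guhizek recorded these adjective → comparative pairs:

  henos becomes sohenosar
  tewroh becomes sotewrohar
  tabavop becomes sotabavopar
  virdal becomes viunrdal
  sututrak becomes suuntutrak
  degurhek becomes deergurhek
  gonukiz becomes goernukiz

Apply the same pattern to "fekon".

"fekon" has last vowel 'o'. The stems whose last vowel is 'o' (henos → sohenosar, tewroh → sotewrohar, tabavop → sotabavopar) add so- … -ar around the stem.
The other patterns: stems whose last vowel is 'a' insert -un- after the first vowel; stems whose last vowel is 'e' or 'i' insert -er- after the first vowel.
So fekon → sofekonar.

sofekonar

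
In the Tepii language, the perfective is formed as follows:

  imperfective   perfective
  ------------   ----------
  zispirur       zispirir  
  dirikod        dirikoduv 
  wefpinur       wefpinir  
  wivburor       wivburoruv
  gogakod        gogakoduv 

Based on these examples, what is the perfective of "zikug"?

zikig

wivburor and zispirur both end in -r yet inflect differently (wivburoruv, zispirir), so the final letter is not what conditions the rule; the last vowel is.
"zikug" has last vowel 'u'. The stems whose last vowel is 'u' (zispirur → zispirir, wefpinur → wefpinir) change the last vowel to 'i'.
So zikug → zikig.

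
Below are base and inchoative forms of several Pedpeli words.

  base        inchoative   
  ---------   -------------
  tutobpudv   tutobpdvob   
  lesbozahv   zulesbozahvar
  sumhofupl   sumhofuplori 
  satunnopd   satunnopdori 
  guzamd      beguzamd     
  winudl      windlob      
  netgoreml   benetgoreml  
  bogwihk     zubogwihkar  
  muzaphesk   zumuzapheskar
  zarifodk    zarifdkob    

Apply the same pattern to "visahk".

zuvisahkar

winudl and netgoreml both end in -l yet inflect differently (windlob, benetgoreml), so the final letter is not what conditions the rule; the second-to-last letter is.
"visahk" has second-to-last letter 'h'. The stems whose second-to-last letter is 'h' (bogwihk → zubogwihkar, lesbozahv → zulesbozahvar) add zu- … -ar around the stem.
So visahk → zuvisahkar.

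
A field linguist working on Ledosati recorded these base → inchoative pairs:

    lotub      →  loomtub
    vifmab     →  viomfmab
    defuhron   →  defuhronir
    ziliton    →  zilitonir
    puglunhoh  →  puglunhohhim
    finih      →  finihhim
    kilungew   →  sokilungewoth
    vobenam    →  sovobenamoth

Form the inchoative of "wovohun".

defuhron and puglunhoh both have last vowel 'o' yet inflect differently (defuhronir, puglunhohhim), so the last vowel is not what conditions the rule; the final letter is.
"wovohun" ends in -n. The stems ending in -n (defuhron → defuhronir, ziliton → zilitonir) add -ir.
The other patterns: stems ending in -b insert -om- after the first vowel; stems ending in -h double the final consonant and add -im; stems ending in -m or -w add so- … -oth around the stem.
So wovohun → wovohunir.

wovohunir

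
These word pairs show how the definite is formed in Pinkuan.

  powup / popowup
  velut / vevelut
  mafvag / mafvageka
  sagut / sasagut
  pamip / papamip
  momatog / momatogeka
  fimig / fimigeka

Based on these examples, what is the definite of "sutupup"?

fimig and pamip both have last vowel 'i' yet inflect differently (fimigeka, papamip), so the last vowel is not what conditions the rule; the final letter is.
"sutupup" ends in -p. The stems ending in -p (powup → popowup, pamip → papamip) repeat the first consonant+vowel as a prefix.
The other pattern: stems ending in -g add -eka.
So sutupup → susutupup.

susutupup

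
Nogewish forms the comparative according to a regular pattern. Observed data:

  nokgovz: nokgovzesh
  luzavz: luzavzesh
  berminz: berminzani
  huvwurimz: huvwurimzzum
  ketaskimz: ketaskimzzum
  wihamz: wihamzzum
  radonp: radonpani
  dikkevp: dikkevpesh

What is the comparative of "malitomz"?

malitomzzum

nokgovz and wihamz both end in -z yet inflect differently (nokgovzesh, wihamzzum), so the final letter is not what conditions the rule; the second-to-last letter is.
"malitomz" has second-to-last letter 'm'. The stems whose second-to-last letter is 'm' (wihamz → wihamzzum, ketaskimz → ketaskimzzum, huvwurimz → huvwurimzzum) double the final consonant and add -um.
The other patterns: stems whose second-to-last letter is 'v' add -esh; stems whose second-to-last letter is 'n' add -ani.
So malitomz → malitomzzum.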